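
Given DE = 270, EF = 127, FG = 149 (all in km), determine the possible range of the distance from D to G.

0 ≤ DG ≤ 546 km

The maximum is all hops collinear in one direction: 270 + 127 + 149 = 546.
The longest hop is 270; the others sum to 276. Since 270 ≤ 276, the path can fold back on itself completely, so the minimum distance is 0.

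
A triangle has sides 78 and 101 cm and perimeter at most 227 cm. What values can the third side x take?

23 < x ≤ 48

Triangle inequality alone gives 23 < x < 179.
The perimeter condition gives x ≤ 227 − 78 − 101 = 48.
Intersecting the two: 23 < x ≤ 48.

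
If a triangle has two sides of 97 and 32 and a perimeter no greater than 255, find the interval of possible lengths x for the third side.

Triangle inequality alone gives 65 < x < 129.
The perimeter condition gives x ≤ 255 − 97 − 32 = 126.
Intersecting the two: 65 < x ≤ 126.

65 < x ≤ 126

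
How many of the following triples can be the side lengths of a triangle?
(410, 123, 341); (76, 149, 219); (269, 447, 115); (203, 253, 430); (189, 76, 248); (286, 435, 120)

4

(123,341,410): 123+341 > 410 → valid
(76,149,219): 76+149 > 219 → valid
(115,269,447): 115+269 ≤ 447 → not valid
(203,253,430): 203+253 > 430 → valid
(76,189,248): 76+189 > 248 → valid
(120,286,435): 120+286 ≤ 435 → not valid
4 of the 6 triples form a triangle.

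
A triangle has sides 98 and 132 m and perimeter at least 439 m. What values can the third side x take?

209 ≤ x < 230

Triangle inequality alone gives 34 < x < 230.
The perimeter condition gives x ≥ 439 − 98 − 132 = 209.
Intersecting the two: 209 ≤ x < 230.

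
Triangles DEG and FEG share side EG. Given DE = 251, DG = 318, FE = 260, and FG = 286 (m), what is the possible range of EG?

67 < EG < 546

From triangle DEG: |251 − 318| < EG < 251 + 318, i.e. 67 < EG < 569.
From triangle FEG: 26 < EG < 546.
Both must hold, so EG lies in the intersection.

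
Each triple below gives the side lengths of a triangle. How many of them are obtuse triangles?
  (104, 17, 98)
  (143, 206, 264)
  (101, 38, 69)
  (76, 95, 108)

3

(104,17,98): 17²+98² = 9893 < 10816 = 104² → obtuse
(143,206,264): 143²+206² = 62885 < 69696 = 264² → obtuse
(101,38,69): 38²+69² = 6205 < 10201 = 101² → obtuse
(76,95,108): 76²+95² = 14801 > 11664 = 108² → acute
3 of the 4 are obtuse.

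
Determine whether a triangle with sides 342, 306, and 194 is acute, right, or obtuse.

Compare the square of the longest side to the sum of squares of the other two: 194² + 306² = 131272 > 116964 = 342².

acute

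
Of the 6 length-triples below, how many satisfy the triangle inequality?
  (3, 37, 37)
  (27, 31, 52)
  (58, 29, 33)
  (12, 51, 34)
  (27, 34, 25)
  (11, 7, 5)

(3,37,37): 3+37 > 37 → valid
(27,31,52): 27+31 > 52 → valid
(29,33,58): 29+33 > 58 → valid
(12,34,51): 12+34 ≤ 51 → not valid
(25,27,34): 25+27 > 34 → valid
(5,7,11): 5+7 > 11 → valid
5 of the 6 triples form a triangle.

5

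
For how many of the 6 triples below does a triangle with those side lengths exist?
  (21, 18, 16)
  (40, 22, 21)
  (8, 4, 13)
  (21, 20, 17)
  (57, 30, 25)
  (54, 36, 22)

(16,18,21): 16+18 > 21 → valid
(21,22,40): 21+22 > 40 → valid
(4,8,13): 4+8 ≤ 13 → not valid
(17,20,21): 17+20 > 21 → valid
(25,30,57): 25+30 ≤ 57 → not valid
(22,36,54): 22+36 > 54 → valid
4 of the 6 triples form a triangle.

4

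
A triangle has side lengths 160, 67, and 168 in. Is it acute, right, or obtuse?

acute

Compare the square of the longest side to the sum of squares of the other two: 67² + 160² = 30089 > 28224 = 168².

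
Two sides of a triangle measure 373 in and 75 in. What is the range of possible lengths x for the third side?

298 < x < 448 (in)

By the triangle inequality, x must be less than 373 + 75 = 448 and greater than |373 − 75| = 298.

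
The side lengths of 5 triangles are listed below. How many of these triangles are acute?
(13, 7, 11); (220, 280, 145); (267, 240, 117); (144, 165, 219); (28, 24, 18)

(13,7,11): 7²+11² = 170 > 169 = 13² → acute
(220,280,145): 145²+220² = 69425 < 78400 = 280² → obtuse
(267,240,117): 117²+240² = 71289 = 267² → right
(144,165,219): 144²+165² = 47961 = 219² → right
(28,24,18): 18²+24² = 900 > 784 = 28² → acute
2 of the 5 are acute.

2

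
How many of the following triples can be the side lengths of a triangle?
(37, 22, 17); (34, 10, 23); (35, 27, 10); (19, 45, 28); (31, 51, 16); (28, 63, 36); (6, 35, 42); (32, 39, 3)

(17,22,37): 17+22 > 37 → valid
(10,23,34): 10+23 ≤ 34 → not valid
(10,27,35): 10+27 > 35 → valid
(19,28,45): 19+28 > 45 → valid
(16,31,51): 16+31 ≤ 51 → not valid
(28,36,63): 28+36 > 63 → valid
(6,35,42): 6+35 ≤ 42 → not valid
(3,32,39): 3+32 ≤ 39 → not valid
4 of the 8 triples form a triangle.

4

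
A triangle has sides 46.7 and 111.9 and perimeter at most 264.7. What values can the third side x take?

65.2 < x ≤ 106.1

Triangle inequality alone gives 65.2 < x < 158.6.
The perimeter condition gives x ≤ 264.7 − 46.7 − 111.9 = 106.1.
Intersecting the two: 65.2 < x ≤ 106.1.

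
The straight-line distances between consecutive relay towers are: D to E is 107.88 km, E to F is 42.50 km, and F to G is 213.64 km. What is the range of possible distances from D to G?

The maximum is all hops collinear in one direction: 107.88 + 42.50 + 213.64 = 364.02.
The longest hop is 213.64; the others sum to 150.38. Folding the others back against it leaves at least 213.64 − 150.38 = 63.26.

63.26 ≤ DG ≤ 364.02 km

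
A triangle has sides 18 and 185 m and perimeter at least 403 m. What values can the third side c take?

200 ≤ c < 203

Triangle inequality alone gives 167 < c < 203.
The perimeter condition gives c ≥ 403 − 18 − 185 = 200.
Intersecting the two: 200 ≤ c < 203.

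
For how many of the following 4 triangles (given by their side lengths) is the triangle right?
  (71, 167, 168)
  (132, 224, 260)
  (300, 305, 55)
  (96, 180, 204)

(71,167,168): 71²+167² = 32930 > 28224 = 168² → acute
(132,224,260): 132²+224² = 67600 = 260² → right
(300,305,55): 55²+300² = 93025 = 305² → right
(96,180,204): 96²+180² = 41616 = 204² → right
3 of the 4 are right.

3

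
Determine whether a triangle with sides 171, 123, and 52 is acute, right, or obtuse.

obtuse

Compare the square of the longest side to the sum of squares of the other two: 52² + 123² = 17833 < 29241 = 171².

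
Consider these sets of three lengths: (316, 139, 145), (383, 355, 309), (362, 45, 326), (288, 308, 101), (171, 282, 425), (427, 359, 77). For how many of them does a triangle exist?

5

(139,145,316): 139+145 ≤ 316 → not valid
(309,355,383): 309+355 > 383 → valid
(45,326,362): 45+326 > 362 → valid
(101,288,308): 101+288 > 308 → valid
(171,282,425): 171+282 > 425 → valid
(77,359,427): 77+359 > 427 → valid
5 of the 6 triples form a triangle.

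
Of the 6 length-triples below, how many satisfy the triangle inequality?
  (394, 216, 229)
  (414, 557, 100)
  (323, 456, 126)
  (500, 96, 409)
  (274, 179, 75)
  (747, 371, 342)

(216,229,394): 216+229 > 394 → valid
(100,414,557): 100+414 ≤ 557 → not valid
(126,323,456): 126+323 ≤ 456 → not valid
(96,409,500): 96+409 > 500 → valid
(75,179,274): 75+179 ≤ 274 → not valid
(342,371,747): 342+371 ≤ 747 → not valid
2 of the 6 triples form a triangle.

2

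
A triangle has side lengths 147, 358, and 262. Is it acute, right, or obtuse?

obtuse

Compare the square of the longest side to the sum of squares of the other two: 147² + 262² = 90253 < 128164 = 358².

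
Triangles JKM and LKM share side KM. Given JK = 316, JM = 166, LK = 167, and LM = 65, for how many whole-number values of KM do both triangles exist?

81

From triangle JKM: 150 < KM < 482.
From triangle LKM: 102 < KM < 232.
Intersection: 150 < KM < 232, so integers 151 through 231: 81 values.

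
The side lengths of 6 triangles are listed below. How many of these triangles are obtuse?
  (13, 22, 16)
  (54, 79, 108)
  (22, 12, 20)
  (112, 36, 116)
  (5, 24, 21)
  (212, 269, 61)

(13,22,16): 13²+16² = 425 < 484 = 22² → obtuse
(54,79,108): 54²+79² = 9157 < 11664 = 108² → obtuse
(22,12,20): 12²+20² = 544 > 484 = 22² → acute
(112,36,116): 36²+112² = 13840 > 13456 = 116² → acute
(5,24,21): 5²+21² = 466 < 576 = 24² → obtuse
(212,269,61): 61²+212² = 48665 < 72361 = 269² → obtuse
4 of the 6 are obtuse.

4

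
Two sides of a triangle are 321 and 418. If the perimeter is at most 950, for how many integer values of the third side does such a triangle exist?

114

Triangle inequality: 97 < x < 739. Perimeter ≤ 950 gives x ≤ 950 − 321 − 418 = 211.
So 97 < x ≤ 211; integers 98 through 211: 114 values.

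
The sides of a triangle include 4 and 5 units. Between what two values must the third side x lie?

By the triangle inequality, x must be less than 4 + 5 = 9 and greater than |4 − 5| = 1.

1 < x < 9 (units)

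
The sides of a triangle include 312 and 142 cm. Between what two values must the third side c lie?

By the triangle inequality, c must be less than 312 + 142 = 454 and greater than |312 − 142| = 170.

170 < c < 454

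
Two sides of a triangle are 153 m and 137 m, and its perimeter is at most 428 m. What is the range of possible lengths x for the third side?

16 < x ≤ 138

Triangle inequality alone gives 16 < x < 290.
The perimeter condition gives x ≤ 428 − 153 − 137 = 138.
Intersecting the two: 16 < x ≤ 138.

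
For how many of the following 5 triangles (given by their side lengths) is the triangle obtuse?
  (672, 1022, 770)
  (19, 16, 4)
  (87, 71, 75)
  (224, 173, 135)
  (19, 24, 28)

2

(672,1022,770): 672²+770² = 1044484 = 1022² → right
(19,16,4): 4²+16² = 272 < 361 = 19² → obtuse
(87,71,75): 71²+75² = 10666 > 7569 = 87² → acute
(224,173,135): 135²+173² = 48154 < 50176 = 224² → obtuse
(19,24,28): 19²+24² = 937 > 784 = 28² → acute
2 of the 5 are obtuse.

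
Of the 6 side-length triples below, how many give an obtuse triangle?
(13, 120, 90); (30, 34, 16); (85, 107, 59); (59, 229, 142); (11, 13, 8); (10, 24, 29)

2

(13,120,90): 13+90 ≤ 120, not a triangle
(30,34,16): 16²+30² = 1156 = 34² → right
(85,107,59): 59²+85² = 10706 < 11449 = 107² → obtuse
(59,229,142): 59+142 ≤ 229, not a triangle
(11,13,8): 8²+11² = 185 > 169 = 13² → acute
(10,24,29): 10²+24² = 676 < 841 = 29² → obtuse
2 of the 6 are obtuse.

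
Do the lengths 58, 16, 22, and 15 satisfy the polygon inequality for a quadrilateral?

For a quadrilateral, each side must be shorter than the sum of the others.
Here the longest side is 58, but the remaining 3 sides sum to only 53.

No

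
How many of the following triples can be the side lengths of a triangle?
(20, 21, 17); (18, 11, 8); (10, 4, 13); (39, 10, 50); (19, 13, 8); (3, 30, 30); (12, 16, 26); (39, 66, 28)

(17,20,21): 17+20 > 21 → valid
(8,11,18): 8+11 > 18 → valid
(4,10,13): 4+10 > 13 → valid
(10,39,50): 10+39 ≤ 50 → not valid
(8,13,19): 8+13 > 19 → valid
(3,30,30): 3+30 > 30 → valid
(12,16,26): 12+16 > 26 → valid
(28,39,66): 28+39 > 66 → valid
7 of the 8 triples form a triangle.

7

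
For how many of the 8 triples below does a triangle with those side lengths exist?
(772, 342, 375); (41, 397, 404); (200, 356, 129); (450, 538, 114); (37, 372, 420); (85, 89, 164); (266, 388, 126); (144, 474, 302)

(342,375,772): 342+375 ≤ 772 → not valid
(41,397,404): 41+397 > 404 → valid
(129,200,356): 129+200 ≤ 356 → not valid
(114,450,538): 114+450 > 538 → valid
(37,372,420): 37+372 ≤ 420 → not valid
(85,89,164): 85+89 > 164 → valid
(126,266,388): 126+266 > 388 → valid
(144,302,474): 144+302 ≤ 474 → not valid
4 of the 8 triples form a triangle.

4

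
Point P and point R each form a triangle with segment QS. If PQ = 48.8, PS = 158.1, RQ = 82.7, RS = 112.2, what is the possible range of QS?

From triangle PQS: |48.8 − 158.1| < QS < 48.8 + 158.1, i.e. 109.3 < QS < 206.9.
From triangle RQS: 29.5 < QS < 194.9.
Both must hold, so QS lies in the intersection.

109.3 < QS < 194.9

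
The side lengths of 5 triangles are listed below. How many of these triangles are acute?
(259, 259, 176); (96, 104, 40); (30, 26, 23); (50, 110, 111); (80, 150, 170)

3

(259,259,176): 176²+259² = 98057 > 67081 = 259² → acute
(96,104,40): 40²+96² = 10816 = 104² → right
(30,26,23): 23²+26² = 1205 > 900 = 30² → acute
(50,110,111): 50²+110² = 14600 > 12321 = 111² → acute
(80,150,170): 80²+150² = 28900 = 170² → right
3 of the 5 are acute.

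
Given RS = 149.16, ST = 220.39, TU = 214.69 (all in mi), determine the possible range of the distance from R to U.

The maximum is all hops collinear in one direction: 149.16 + 220.39 + 214.69 = 584.24.
The longest hop is 220.39; the others sum to 363.85. Since 220.39 ≤ 363.85, the path can fold back on itself completely, so the minimum distance is 0.

0 ≤ RU ≤ 584.24 mi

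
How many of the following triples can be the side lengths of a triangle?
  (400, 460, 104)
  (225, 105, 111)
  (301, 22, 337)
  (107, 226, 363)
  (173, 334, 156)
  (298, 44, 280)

(104,400,460): 104+400 > 460 → valid
(105,111,225): 105+111 ≤ 225 → not valid
(22,301,337): 22+301 ≤ 337 → not valid
(107,226,363): 107+226 ≤ 363 → not valid
(156,173,334): 156+173 ≤ 334 → not valid
(44,280,298): 44+280 > 298 → valid
2 of the 6 triples form a triangle.

2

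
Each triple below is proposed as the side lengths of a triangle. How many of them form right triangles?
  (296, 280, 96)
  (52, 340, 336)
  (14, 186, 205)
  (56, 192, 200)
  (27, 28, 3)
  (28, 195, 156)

3

(296,280,96): 96²+280² = 87616 = 296² → right
(52,340,336): 52²+336² = 115600 = 340² → right
(14,186,205): 14+186 ≤ 205, not a triangle
(56,192,200): 56²+192² = 40000 = 200² → right
(27,28,3): 3²+27² = 738 < 784 = 28² → obtuse
(28,195,156): 28+156 ≤ 195, not a triangle
3 of the 6 are right.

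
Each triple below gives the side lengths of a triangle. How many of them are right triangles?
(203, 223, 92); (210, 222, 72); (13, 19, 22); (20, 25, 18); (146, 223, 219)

(203,223,92): 92²+203² = 49673 < 49729 = 223² → obtuse
(210,222,72): 72²+210² = 49284 = 222² → right
(13,19,22): 13²+19² = 530 > 484 = 22² → acute
(20,25,18): 18²+20² = 724 > 625 = 25² → acute
(146,223,219): 146²+219² = 69277 > 49729 = 223² → acute
1 of the 5 is right.

1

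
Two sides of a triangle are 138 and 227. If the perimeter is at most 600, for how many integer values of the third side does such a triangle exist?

146

Triangle inequality: 89 < x < 365. Perimeter ≤ 600 gives x ≤ 600 − 138 − 227 = 235.
So 89 < x ≤ 235; integers 90 through 235: 146 values.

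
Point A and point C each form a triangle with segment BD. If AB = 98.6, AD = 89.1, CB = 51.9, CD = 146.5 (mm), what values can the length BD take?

94.6 < BD < 187.7

From triangle ABD: |98.6 − 89.1| < BD < 98.6 + 89.1, i.e. 9.5 < BD < 187.7.
From triangle CBD: 94.6 < BD < 198.4.
Both must hold, so BD lies in the intersection.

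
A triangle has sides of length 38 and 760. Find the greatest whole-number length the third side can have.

797

The third side must be strictly less than 38 + 760 = 798.
The largest integer below 798 is 797.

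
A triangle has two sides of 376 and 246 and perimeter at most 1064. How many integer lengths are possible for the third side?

Triangle inequality: 130 < x < 622. Perimeter ≤ 1064 gives x ≤ 1064 − 376 − 246 = 442.
So 130 < x ≤ 442; integers 131 through 442: 312 values.

312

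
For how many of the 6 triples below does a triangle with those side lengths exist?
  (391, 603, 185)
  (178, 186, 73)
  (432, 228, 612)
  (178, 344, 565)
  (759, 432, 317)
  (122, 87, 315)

2

(185,391,603): 185+391 ≤ 603 → not valid
(73,178,186): 73+178 > 186 → valid
(228,432,612): 228+432 > 612 → valid
(178,344,565): 178+344 ≤ 565 → not valid
(317,432,759): 317+432 ≤ 759 → not valid
(87,122,315): 87+122 ≤ 315 → not valid
2 of the 6 triples form a triangle.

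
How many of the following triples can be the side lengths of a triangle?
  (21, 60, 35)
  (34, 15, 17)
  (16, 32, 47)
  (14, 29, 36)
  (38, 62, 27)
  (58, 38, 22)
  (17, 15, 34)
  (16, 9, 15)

5

(21,35,60): 21+35 ≤ 60 → not valid
(15,17,34): 15+17 ≤ 34 → not valid
(16,32,47): 16+32 > 47 → valid
(14,29,36): 14+29 > 36 → valid
(27,38,62): 27+38 > 62 → valid
(22,38,58): 22+38 > 58 → valid
(15,17,34): 15+17 ≤ 34 → not valid
(9,15,16): 9+15 > 16 → valid
5 of the 8 triples form a triangle.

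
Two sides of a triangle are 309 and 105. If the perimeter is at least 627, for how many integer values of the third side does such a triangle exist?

201

Triangle inequality: 204 < x < 414. Perimeter ≥ 627 gives x ≥ 627 − 309 − 105 = 213.
So 213 ≤ x < 414; integers 213 through 413: 201 values.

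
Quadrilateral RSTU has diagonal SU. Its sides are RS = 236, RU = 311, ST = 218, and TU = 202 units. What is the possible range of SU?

From triangle RSU: |236 − 311| < SU < 236 + 311, i.e. 75 < SU < 547.
From triangle TSU: 16 < SU < 420.
Both must hold, so SU lies in the intersection.

75 < SU < 420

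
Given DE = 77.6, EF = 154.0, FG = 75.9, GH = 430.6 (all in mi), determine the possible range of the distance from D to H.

123.1 ≤ DH ≤ 738.1 mi

The maximum is all hops collinear in one direction: 77.6 + 154.0 + 75.9 + 430.6 = 738.1.
The longest hop is 430.6; the others sum to 307.5. Folding the others back against it leaves at least 430.6 − 307.5 = 123.1.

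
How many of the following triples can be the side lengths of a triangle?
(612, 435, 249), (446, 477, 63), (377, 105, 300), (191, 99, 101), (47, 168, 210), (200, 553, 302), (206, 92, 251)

6

(249,435,612): 249+435 > 612 → valid
(63,446,477): 63+446 > 477 → valid
(105,300,377): 105+300 > 377 → valid
(99,101,191): 99+101 > 191 → valid
(47,168,210): 47+168 > 210 → valid
(200,302,553): 200+302 ≤ 553 → not valid
(92,206,251): 92+206 > 251 → valid
6 of the 7 triples form a triangle.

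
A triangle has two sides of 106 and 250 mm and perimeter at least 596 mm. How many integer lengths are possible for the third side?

Triangle inequality: 144 < x < 356. Perimeter ≥ 596 gives x ≥ 596 − 106 − 250 = 240.
So 240 ≤ x < 356; integers 240 through 355: 116 values.

116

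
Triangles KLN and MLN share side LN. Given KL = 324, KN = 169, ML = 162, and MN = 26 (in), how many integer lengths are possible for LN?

32

From triangle KLN: 155 < LN < 493.
From triangle MLN: 136 < LN < 188.
Intersection: 155 < LN < 188, so integers 156 through 187: 32 values.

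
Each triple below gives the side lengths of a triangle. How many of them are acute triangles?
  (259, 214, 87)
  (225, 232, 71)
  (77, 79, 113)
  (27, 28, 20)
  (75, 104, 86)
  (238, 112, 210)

3

(259,214,87): 87²+214² = 53365 < 67081 = 259² → obtuse
(225,232,71): 71²+225² = 55666 > 53824 = 232² → acute
(77,79,113): 77²+79² = 12170 < 12769 = 113² → obtuse
(27,28,20): 20²+27² = 1129 > 784 = 28² → acute
(75,104,86): 75²+86² = 13021 > 10816 = 104² → acute
(238,112,210): 112²+210² = 56644 = 238² → right
3 of the 6 are acute.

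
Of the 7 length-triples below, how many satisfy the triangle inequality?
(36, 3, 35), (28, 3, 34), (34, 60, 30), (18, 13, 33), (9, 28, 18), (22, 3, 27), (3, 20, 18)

3

(3,35,36): 3+35 > 36 → valid
(3,28,34): 3+28 ≤ 34 → not valid
(30,34,60): 30+34 > 60 → valid
(13,18,33): 13+18 ≤ 33 → not valid
(9,18,28): 9+18 ≤ 28 → not valid
(3,22,27): 3+22 ≤ 27 → not valid
(3,18,20): 3+18 > 20 → valid
3 of the 7 triples form a triangle.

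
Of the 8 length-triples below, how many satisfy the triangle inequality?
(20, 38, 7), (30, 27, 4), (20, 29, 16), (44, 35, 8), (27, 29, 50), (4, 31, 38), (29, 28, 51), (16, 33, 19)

5

(7,20,38): 7+20 ≤ 38 → not valid
(4,27,30): 4+27 > 30 → valid
(16,20,29): 16+20 > 29 → valid
(8,35,44): 8+35 ≤ 44 → not valid
(27,29,50): 27+29 > 50 → valid
(4,31,38): 4+31 ≤ 38 → not valid
(28,29,51): 28+29 > 51 → valid
(16,19,33): 16+19 > 33 → valid
5 of the 8 triples form a triangle.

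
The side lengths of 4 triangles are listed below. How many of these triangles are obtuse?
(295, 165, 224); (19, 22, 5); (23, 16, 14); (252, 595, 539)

3

(295,165,224): 165²+224² = 77401 < 87025 = 295² → obtuse
(19,22,5): 5²+19² = 386 < 484 = 22² → obtuse
(23,16,14): 14²+16² = 452 < 529 = 23² → obtuse
(252,595,539): 252²+539² = 354025 = 595² → right
3 of the 4 are obtuse.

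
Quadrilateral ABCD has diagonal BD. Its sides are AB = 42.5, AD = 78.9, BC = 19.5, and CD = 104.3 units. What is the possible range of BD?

84.8 < BD < 121.4

From triangle ABD: |42.5 − 78.9| < BD < 42.5 + 78.9, i.e. 36.4 < BD < 121.4.
From triangle CBD: 84.8 < BD < 123.8.
Both must hold, so BD lies in the intersection.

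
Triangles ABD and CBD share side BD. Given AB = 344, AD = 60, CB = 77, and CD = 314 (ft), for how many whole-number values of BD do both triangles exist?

106

From triangle ABD: 284 < BD < 404.
From triangle CBD: 237 < BD < 391.
Intersection: 284 < BD < 391, so integers 285 through 390: 106 values.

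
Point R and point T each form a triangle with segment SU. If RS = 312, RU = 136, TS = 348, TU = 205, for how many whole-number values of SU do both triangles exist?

From triangle RSU: 176 < SU < 448.
From triangle TSU: 143 < SU < 553.
Intersection: 176 < SU < 448, so integers 177 through 447: 271 values.

271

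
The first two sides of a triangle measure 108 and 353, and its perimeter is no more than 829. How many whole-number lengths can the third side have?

123

Triangle inequality: 245 < x < 461. Perimeter ≤ 829 gives x ≤ 829 − 108 − 353 = 368.
So 245 < x ≤ 368; integers 246 through 368: 123 values.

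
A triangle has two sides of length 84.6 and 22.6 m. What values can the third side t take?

By the triangle inequality, t must be less than 84.6 + 22.6 = 107.2 and greater than |84.6 − 22.6| = 62.0.

62.0 < t < 107.2 (m)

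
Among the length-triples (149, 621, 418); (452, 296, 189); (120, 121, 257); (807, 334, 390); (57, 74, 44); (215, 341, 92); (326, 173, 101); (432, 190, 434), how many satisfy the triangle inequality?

3

(149,418,621): 149+418 ≤ 621 → not valid
(189,296,452): 189+296 > 452 → valid
(120,121,257): 120+121 ≤ 257 → not valid
(334,390,807): 334+390 ≤ 807 → not valid
(44,57,74): 44+57 > 74 → valid
(92,215,341): 92+215 ≤ 341 → not valid
(101,173,326): 101+173 ≤ 326 → not valid
(190,432,434): 190+432 > 434 → valid
3 of the 8 triples form a triangle.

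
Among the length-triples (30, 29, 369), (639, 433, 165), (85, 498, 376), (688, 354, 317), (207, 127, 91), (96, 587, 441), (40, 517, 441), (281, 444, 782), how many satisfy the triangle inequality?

1

(29,30,369): 29+30 ≤ 369 → not valid
(165,433,639): 165+433 ≤ 639 → not valid
(85,376,498): 85+376 ≤ 498 → not valid
(317,354,688): 317+354 ≤ 688 → not valid
(91,127,207): 91+127 > 207 → valid
(96,441,587): 96+441 ≤ 587 → not valid
(40,441,517): 40+441 ≤ 517 → not valid
(281,444,782): 281+444 ≤ 782 → not valid
1 of the 8 triples forms a triangle.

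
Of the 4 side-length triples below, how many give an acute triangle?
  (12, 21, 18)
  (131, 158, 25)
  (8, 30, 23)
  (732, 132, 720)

(12,21,18): 12²+18² = 468 > 441 = 21² → acute
(131,158,25): 25+131 ≤ 158, not a triangle
(8,30,23): 8²+23² = 593 < 900 = 30² → obtuse
(732,132,720): 132²+720² = 535824 = 732² → right
1 of the 4 is acute.

1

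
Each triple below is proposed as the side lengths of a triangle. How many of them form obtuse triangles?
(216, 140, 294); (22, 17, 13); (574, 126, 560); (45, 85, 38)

(216,140,294): 140²+216² = 66256 < 86436 = 294² → obtuse
(22,17,13): 13²+17² = 458 < 484 = 22² → obtuse
(574,126,560): 126²+560² = 329476 = 574² → right
(45,85,38): 38+45 ≤ 85, not a triangle
2 of the 4 are obtuse.

2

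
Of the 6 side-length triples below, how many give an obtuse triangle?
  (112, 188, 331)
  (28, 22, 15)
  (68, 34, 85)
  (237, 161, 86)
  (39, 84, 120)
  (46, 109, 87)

5

(112,188,331): 112+188 ≤ 331, not a triangle
(28,22,15): 15²+22² = 709 < 784 = 28² → obtuse
(68,34,85): 34²+68² = 5780 < 7225 = 85² → obtuse
(237,161,86): 86²+161² = 33317 < 56169 = 237² → obtuse
(39,84,120): 39²+84² = 8577 < 14400 = 120² → obtuse
(46,109,87): 46²+87² = 9685 < 11881 = 109² → obtuse
5 of the 6 are obtuse.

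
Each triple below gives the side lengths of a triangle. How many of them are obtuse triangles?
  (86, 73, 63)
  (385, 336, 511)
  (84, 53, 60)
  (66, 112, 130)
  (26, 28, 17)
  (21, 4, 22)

(86,73,63): 63²+73² = 9298 > 7396 = 86² → acute
(385,336,511): 336²+385² = 261121 = 511² → right
(84,53,60): 53²+60² = 6409 < 7056 = 84² → obtuse
(66,112,130): 66²+112² = 16900 = 130² → right
(26,28,17): 17²+26² = 965 > 784 = 28² → acute
(21,4,22): 4²+21² = 457 < 484 = 22² → obtuse
2 of the 6 are obtuse.

2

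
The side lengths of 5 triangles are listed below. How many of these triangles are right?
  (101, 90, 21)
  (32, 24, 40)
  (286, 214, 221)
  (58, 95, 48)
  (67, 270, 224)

(101,90,21): 21²+90² = 8541 < 10201 = 101² → obtuse
(32,24,40): 24²+32² = 1600 = 40² → right
(286,214,221): 214²+221² = 94637 > 81796 = 286² → acute
(58,95,48): 48²+58² = 5668 < 9025 = 95² → obtuse
(67,270,224): 67²+224² = 54665 < 72900 = 270² → obtuse
1 of the 5 is right.

1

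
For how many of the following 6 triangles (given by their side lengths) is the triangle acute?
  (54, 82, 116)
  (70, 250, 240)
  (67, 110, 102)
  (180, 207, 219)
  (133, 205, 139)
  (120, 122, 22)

2

(54,82,116): 54²+82² = 9640 < 13456 = 116² → obtuse
(70,250,240): 70²+240² = 62500 = 250² → right
(67,110,102): 67²+102² = 14893 > 12100 = 110² → acute
(180,207,219): 180²+207² = 75249 > 47961 = 219² → acute
(133,205,139): 133²+139² = 37010 < 42025 = 205² → obtuse
(120,122,22): 22²+120² = 14884 = 122² → right
2 of the 6 are acute.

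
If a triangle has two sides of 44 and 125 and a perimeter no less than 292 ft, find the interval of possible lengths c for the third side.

Triangle inequality alone gives 81 < c < 169.
The perimeter condition gives c ≥ 292 − 44 − 125 = 123.
Intersecting the two: 123 ≤ c < 169.

123 ≤ c < 169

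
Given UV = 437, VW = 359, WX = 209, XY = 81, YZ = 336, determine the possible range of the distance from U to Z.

The maximum is all hops collinear in one direction: 437 + 359 + 209 + 81 + 336 = 1422.
The longest hop is 437; the others sum to 985. Since 437 ≤ 985, the path can fold back on itself completely, so the minimum distance is 0.

0 ≤ UZ ≤ 1422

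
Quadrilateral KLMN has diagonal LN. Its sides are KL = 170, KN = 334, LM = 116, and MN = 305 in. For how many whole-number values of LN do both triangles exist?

From triangle KLN: 164 < LN < 504.
From triangle MLN: 189 < LN < 421.
Intersection: 189 < LN < 421, so integers 190 through 420: 231 values.

231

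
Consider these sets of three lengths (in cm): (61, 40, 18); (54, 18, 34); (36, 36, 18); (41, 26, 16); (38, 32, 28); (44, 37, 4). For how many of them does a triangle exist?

(18,40,61): 18+40 ≤ 61 → not valid
(18,34,54): 18+34 ≤ 54 → not valid
(18,36,36): 18+36 > 36 → valid
(16,26,41): 16+26 > 41 → valid
(28,32,38): 28+32 > 38 → valid
(4,37,44): 4+37 ≤ 44 → not valid
3 of the 6 triples form a triangle.

3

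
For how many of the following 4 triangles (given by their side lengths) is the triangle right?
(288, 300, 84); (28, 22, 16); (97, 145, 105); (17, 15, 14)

1

(288,300,84): 84²+288² = 90000 = 300² → right
(28,22,16): 16²+22² = 740 < 784 = 28² → obtuse
(97,145,105): 97²+105² = 20434 < 21025 = 145² → obtuse
(17,15,14): 14²+15² = 421 > 289 = 17² → acute
1 of the 4 is right.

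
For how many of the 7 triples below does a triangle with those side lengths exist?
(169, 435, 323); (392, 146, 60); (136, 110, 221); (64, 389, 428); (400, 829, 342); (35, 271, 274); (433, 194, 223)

4

(169,323,435): 169+323 > 435 → valid
(60,146,392): 60+146 ≤ 392 → not valid
(110,136,221): 110+136 > 221 → valid
(64,389,428): 64+389 > 428 → valid
(342,400,829): 342+400 ≤ 829 → not valid
(35,271,274): 35+271 > 274 → valid
(194,223,433): 194+223 ≤ 433 → not valid
4 of the 7 triples form a triangle.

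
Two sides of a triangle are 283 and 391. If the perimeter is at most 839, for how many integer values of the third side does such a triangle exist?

57

Triangle inequality: 108 < x < 674. Perimeter ≤ 839 gives x ≤ 839 − 283 − 391 = 165.
So 108 < x ≤ 165; integers 109 through 165: 57 values.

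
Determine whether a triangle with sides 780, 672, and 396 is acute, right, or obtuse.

Compare the square of the longest side to the sum of squares of the other two: 396² + 672² = 608400 = 780².

right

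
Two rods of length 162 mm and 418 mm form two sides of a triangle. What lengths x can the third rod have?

256 < x < 580 (mm)

By the triangle inequality, x must be less than 162 + 418 = 580 and greater than |162 − 418| = 256.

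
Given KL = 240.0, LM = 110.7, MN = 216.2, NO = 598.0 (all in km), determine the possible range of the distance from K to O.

The maximum is all hops collinear in one direction: 240.0 + 110.7 + 216.2 + 598.0 = 1164.9.
The longest hop is 598.0; the others sum to 566.9. Folding the others back against it leaves at least 598.0 − 566.9 = 31.1.

31.1 ≤ KO ≤ 1164.9 km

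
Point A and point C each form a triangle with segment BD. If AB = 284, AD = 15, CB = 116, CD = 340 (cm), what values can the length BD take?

269 < BD < 299

From triangle ABD: |284 − 15| < BD < 284 + 15, i.e. 269 < BD < 299.
From triangle CBD: 224 < BD < 456.
Both must hold, so BD lies in the intersection.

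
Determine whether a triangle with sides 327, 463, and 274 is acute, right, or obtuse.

Compare the square of the longest side to the sum of squares of the other two: 274² + 327² = 182005 < 214369 = 463².

obtuse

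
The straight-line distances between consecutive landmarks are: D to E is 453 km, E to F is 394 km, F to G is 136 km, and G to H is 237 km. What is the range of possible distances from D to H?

The maximum is all hops collinear in one direction: 453 + 394 + 136 + 237 = 1220.
The longest hop is 453; the others sum to 767. Since 453 ≤ 767, the path can fold back on itself completely, so the minimum distance is 0.

0 ≤ DH ≤ 1220 km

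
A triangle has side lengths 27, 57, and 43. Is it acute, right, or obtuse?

obtuse

Compare the square of the longest side to the sum of squares of the other two: 27² + 43² = 2578 < 3249 = 57².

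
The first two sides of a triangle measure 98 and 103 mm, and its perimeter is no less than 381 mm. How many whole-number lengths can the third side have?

21

Triangle inequality: 5 < x < 201. Perimeter ≥ 381 gives x ≥ 381 − 98 − 103 = 180.
So 180 ≤ x < 201; integers 180 through 200: 21 values.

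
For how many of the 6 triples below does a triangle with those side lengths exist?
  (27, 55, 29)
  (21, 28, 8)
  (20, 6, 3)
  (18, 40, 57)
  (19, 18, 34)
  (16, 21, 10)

5

(27,29,55): 27+29 > 55 → valid
(8,21,28): 8+21 > 28 → valid
(3,6,20): 3+6 ≤ 20 → not valid
(18,40,57): 18+40 > 57 → valid
(18,19,34): 18+19 > 34 → valid
(10,16,21): 10+16 > 21 → valid
5 of the 6 triples form a triangle.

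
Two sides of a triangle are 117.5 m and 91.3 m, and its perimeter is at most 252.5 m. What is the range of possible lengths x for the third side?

26.2 < x ≤ 43.7 m

Triangle inequality alone gives 26.2 < x < 208.8.
The perimeter condition gives x ≤ 252.5 − 117.5 − 91.3 = 43.7.
Intersecting the two: 26.2 < x ≤ 43.7.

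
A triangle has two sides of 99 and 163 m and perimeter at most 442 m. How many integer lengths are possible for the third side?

116

Triangle inequality: 64 < x < 262. Perimeter ≤ 442 gives x ≤ 442 − 99 − 163 = 180.
So 64 < x ≤ 180; integers 65 through 180: 116 values.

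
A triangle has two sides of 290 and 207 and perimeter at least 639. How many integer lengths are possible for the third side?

Triangle inequality: 83 < x < 497. Perimeter ≥ 639 gives x ≥ 639 − 290 − 207 = 142.
So 142 ≤ x < 497; integers 142 through 496: 355 values.

355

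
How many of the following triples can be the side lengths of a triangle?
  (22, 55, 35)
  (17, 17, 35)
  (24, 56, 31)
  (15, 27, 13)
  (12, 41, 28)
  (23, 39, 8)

(22,35,55): 22+35 > 55 → valid
(17,17,35): 17+17 ≤ 35 → not valid
(24,31,56): 24+31 ≤ 56 → not valid
(13,15,27): 13+15 > 27 → valid
(12,28,41): 12+28 ≤ 41 → not valid
(8,23,39): 8+23 ≤ 39 → not valid
2 of the 6 triples form a triangle.

2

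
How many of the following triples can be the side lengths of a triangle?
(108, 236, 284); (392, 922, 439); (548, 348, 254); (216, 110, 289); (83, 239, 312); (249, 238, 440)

5

(108,236,284): 108+236 > 284 → valid
(392,439,922): 392+439 ≤ 922 → not valid
(254,348,548): 254+348 > 548 → valid
(110,216,289): 110+216 > 289 → valid
(83,239,312): 83+239 > 312 → valid
(238,249,440): 238+249 > 440 → valid
5 of the 6 triples form a triangle.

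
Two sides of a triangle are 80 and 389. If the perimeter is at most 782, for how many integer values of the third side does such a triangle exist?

Triangle inequality: 309 < x < 469. Perimeter ≤ 782 gives x ≤ 782 − 80 − 389 = 313.
So 309 < x ≤ 313; integers 310 through 313: 4 values.

4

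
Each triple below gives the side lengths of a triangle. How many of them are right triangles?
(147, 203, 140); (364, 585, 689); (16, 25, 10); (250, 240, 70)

(147,203,140): 140²+147² = 41209 = 203² → right
(364,585,689): 364²+585² = 474721 = 689² → right
(16,25,10): 10²+16² = 356 < 625 = 25² → obtuse
(250,240,70): 70²+240² = 62500 = 250² → right
3 of the 4 are right.

3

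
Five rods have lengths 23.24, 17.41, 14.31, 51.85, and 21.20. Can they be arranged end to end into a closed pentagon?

Yes

A pentagon exists iff every side is shorter than the sum of the others — equivalently, the longest side is less than the sum of the rest.
Longest side 51.85 < 76.16 (sum of the remaining 4), so yes.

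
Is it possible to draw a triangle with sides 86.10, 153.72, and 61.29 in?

No

The longest side is 153.72, but the other two sum to only 147.39.
147.39 < 153.72, so the triangle inequality fails.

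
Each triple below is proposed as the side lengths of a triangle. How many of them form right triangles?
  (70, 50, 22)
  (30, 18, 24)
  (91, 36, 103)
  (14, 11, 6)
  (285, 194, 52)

(70,50,22): 22²+50² = 2984 < 4900 = 70² → obtuse
(30,18,24): 18²+24² = 900 = 30² → right
(91,36,103): 36²+91² = 9577 < 10609 = 103² → obtuse
(14,11,6): 6²+11² = 157 < 196 = 14² → obtuse
(285,194,52): 52+194 ≤ 285, not a triangle
1 of the 5 is right.

1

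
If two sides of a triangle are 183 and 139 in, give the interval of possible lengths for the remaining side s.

By the triangle inequality, s must be less than 183 + 139 = 322 and greater than |183 − 139| = 44.

44 < s < 322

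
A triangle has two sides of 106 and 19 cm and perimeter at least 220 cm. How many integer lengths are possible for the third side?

Triangle inequality: 87 < x < 125. Perimeter ≥ 220 gives x ≥ 220 − 106 − 19 = 95.
So 95 ≤ x < 125; integers 95 through 124: 30 values.

30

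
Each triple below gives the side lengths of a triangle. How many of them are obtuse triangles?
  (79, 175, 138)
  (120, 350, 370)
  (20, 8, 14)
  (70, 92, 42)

(79,175,138): 79²+138² = 25285 < 30625 = 175² → obtuse
(120,350,370): 120²+350² = 136900 = 370² → right
(20,8,14): 8²+14² = 260 < 400 = 20² → obtuse
(70,92,42): 42²+70² = 6664 < 8464 = 92² → obtuse
3 of the 4 are obtuse.

3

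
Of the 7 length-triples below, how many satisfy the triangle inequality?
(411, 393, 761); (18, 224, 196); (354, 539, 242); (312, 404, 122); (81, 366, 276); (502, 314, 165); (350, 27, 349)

(393,411,761): 393+411 > 761 → valid
(18,196,224): 18+196 ≤ 224 → not valid
(242,354,539): 242+354 > 539 → valid
(122,312,404): 122+312 > 404 → valid
(81,276,366): 81+276 ≤ 366 → not valid
(165,314,502): 165+314 ≤ 502 → not valid
(27,349,350): 27+349 > 350 → valid
4 of the 7 triples form a triangle.

4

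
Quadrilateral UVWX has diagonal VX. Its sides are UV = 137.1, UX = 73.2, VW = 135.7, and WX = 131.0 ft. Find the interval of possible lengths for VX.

63.9 < VX < 210.3

From triangle UVX: |137.1 − 73.2| < VX < 137.1 + 73.2, i.e. 63.9 < VX < 210.3.
From triangle WVX: 4.7 < VX < 266.7.
Both must hold, so VX lies in the intersection.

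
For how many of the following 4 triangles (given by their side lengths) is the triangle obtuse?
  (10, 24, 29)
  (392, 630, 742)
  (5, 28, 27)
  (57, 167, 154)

3

(10,24,29): 10²+24² = 676 < 841 = 29² → obtuse
(392,630,742): 392²+630² = 550564 = 742² → right
(5,28,27): 5²+27² = 754 < 784 = 28² → obtuse
(57,167,154): 57²+154² = 26965 < 27889 = 167² → obtuse
3 of the 4 are obtuse.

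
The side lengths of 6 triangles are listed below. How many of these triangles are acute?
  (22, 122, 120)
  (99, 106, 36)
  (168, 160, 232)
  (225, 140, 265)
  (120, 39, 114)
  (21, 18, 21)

(22,122,120): 22²+120² = 14884 = 122² → right
(99,106,36): 36²+99² = 11097 < 11236 = 106² → obtuse
(168,160,232): 160²+168² = 53824 = 232² → right
(225,140,265): 140²+225² = 70225 = 265² → right
(120,39,114): 39²+114² = 14517 > 14400 = 120² → acute
(21,18,21): 18²+21² = 765 > 441 = 21² → acute
2 of the 6 are acute.

2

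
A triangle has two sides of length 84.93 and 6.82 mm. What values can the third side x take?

78.11 < x < 91.75

By the triangle inequality, x must be less than 84.93 + 6.82 = 91.75 and greater than |84.93 − 6.82| = 78.11.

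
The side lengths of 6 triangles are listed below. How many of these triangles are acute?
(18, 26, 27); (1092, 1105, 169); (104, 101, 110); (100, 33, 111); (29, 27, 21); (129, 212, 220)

4

(18,26,27): 18²+26² = 1000 > 729 = 27² → acute
(1092,1105,169): 169²+1092² = 1221025 = 1105² → right
(104,101,110): 101²+104² = 21017 > 12100 = 110² → acute
(100,33,111): 33²+100² = 11089 < 12321 = 111² → obtuse
(29,27,21): 21²+27² = 1170 > 841 = 29² → acute
(129,212,220): 129²+212² = 61585 > 48400 = 220² → acute
4 of the 6 are acute.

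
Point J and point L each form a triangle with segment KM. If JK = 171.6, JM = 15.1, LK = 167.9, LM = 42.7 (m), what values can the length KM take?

156.5 < KM < 186.7

From triangle JKM: |171.6 − 15.1| < KM < 171.6 + 15.1, i.e. 156.5 < KM < 186.7.
From triangle LKM: 125.2 < KM < 210.6.
Both must hold, so KM lies in the intersection.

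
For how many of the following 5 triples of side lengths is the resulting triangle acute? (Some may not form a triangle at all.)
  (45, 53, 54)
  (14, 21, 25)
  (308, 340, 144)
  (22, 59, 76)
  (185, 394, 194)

(45,53,54): 45²+53² = 4834 > 2916 = 54² → acute
(14,21,25): 14²+21² = 637 > 625 = 25² → acute
(308,340,144): 144²+308² = 115600 = 340² → right
(22,59,76): 22²+59² = 3965 < 5776 = 76² → obtuse
(185,394,194): 185+194 ≤ 394, not a triangle
2 of the 5 are acute.

2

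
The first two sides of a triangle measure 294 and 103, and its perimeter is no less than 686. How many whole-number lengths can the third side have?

108

Triangle inequality: 191 < x < 397. Perimeter ≥ 686 gives x ≥ 686 − 294 − 103 = 289.
So 289 ≤ x < 397; integers 289 through 396: 108 values.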